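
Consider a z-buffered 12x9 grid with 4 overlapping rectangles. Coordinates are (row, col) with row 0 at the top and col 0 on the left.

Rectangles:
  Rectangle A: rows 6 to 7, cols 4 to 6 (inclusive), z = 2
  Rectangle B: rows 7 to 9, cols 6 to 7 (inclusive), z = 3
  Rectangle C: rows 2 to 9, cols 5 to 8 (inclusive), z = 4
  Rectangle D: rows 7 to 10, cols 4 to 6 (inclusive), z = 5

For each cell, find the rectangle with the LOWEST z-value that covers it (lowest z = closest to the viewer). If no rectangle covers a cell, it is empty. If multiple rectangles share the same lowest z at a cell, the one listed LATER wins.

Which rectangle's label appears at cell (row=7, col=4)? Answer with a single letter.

Answer: A

Derivation:
Check cell (7,4):
  A: rows 6-7 cols 4-6 z=2 -> covers; best now A (z=2)
  B: rows 7-9 cols 6-7 -> outside (col miss)
  C: rows 2-9 cols 5-8 -> outside (col miss)
  D: rows 7-10 cols 4-6 z=5 -> covers; best now A (z=2)
Winner: A at z=2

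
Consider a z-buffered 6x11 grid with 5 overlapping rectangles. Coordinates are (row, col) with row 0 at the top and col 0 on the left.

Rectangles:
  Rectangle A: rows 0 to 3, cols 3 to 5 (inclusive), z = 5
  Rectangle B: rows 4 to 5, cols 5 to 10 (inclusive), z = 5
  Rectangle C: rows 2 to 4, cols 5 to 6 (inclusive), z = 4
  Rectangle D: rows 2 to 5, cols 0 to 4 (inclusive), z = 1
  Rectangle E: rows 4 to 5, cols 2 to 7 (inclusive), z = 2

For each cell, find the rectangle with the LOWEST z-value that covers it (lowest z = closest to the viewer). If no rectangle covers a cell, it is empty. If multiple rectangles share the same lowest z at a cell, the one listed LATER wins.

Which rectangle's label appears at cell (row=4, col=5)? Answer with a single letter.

Answer: E

Derivation:
Check cell (4,5):
  A: rows 0-3 cols 3-5 -> outside (row miss)
  B: rows 4-5 cols 5-10 z=5 -> covers; best now B (z=5)
  C: rows 2-4 cols 5-6 z=4 -> covers; best now C (z=4)
  D: rows 2-5 cols 0-4 -> outside (col miss)
  E: rows 4-5 cols 2-7 z=2 -> covers; best now E (z=2)
Winner: E at z=2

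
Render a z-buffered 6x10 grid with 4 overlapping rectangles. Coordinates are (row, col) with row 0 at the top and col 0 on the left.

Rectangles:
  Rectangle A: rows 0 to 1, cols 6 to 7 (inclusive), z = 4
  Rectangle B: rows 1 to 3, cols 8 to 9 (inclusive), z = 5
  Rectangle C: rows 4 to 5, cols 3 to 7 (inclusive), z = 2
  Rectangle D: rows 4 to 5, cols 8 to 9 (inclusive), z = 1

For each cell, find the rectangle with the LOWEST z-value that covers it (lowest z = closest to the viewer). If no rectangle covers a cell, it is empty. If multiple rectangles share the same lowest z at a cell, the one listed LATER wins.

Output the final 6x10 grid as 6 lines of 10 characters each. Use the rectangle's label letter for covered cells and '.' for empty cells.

......AA..
......AABB
........BB
........BB
...CCCCCDD
...CCCCCDD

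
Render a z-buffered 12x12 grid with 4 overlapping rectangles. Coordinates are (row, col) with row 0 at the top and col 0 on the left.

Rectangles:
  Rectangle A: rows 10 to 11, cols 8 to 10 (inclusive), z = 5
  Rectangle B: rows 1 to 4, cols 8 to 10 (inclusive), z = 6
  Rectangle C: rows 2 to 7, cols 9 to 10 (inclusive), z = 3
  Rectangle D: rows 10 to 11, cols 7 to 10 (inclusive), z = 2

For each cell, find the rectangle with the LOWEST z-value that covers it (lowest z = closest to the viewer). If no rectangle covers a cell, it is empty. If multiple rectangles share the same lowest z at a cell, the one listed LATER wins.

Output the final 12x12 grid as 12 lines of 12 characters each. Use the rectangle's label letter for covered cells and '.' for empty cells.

............
........BBB.
........BCC.
........BCC.
........BCC.
.........CC.
.........CC.
.........CC.
............
............
.......DDDD.
.......DDDD.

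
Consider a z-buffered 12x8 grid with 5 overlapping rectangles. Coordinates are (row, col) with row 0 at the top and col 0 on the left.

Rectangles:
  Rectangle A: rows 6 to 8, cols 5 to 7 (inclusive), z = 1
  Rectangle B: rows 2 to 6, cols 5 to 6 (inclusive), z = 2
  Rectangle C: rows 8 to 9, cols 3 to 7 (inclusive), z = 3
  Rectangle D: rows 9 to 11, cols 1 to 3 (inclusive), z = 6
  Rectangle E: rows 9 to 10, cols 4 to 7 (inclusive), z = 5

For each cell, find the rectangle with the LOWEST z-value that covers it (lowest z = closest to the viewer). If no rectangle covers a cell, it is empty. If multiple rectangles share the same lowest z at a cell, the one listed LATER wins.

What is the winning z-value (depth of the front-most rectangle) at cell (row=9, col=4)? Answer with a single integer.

Check cell (9,4):
  A: rows 6-8 cols 5-7 -> outside (row miss)
  B: rows 2-6 cols 5-6 -> outside (row miss)
  C: rows 8-9 cols 3-7 z=3 -> covers; best now C (z=3)
  D: rows 9-11 cols 1-3 -> outside (col miss)
  E: rows 9-10 cols 4-7 z=5 -> covers; best now C (z=3)
Winner: C at z=3

Answer: 3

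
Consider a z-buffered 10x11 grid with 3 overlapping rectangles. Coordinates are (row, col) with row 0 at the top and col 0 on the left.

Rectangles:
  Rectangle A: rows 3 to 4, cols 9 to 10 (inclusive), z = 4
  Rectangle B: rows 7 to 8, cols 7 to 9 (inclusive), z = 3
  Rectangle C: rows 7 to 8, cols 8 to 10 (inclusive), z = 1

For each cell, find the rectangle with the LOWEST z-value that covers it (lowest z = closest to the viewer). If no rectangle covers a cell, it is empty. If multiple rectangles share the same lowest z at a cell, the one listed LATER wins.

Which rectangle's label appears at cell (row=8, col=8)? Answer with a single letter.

Answer: C

Derivation:
Check cell (8,8):
  A: rows 3-4 cols 9-10 -> outside (row miss)
  B: rows 7-8 cols 7-9 z=3 -> covers; best now B (z=3)
  C: rows 7-8 cols 8-10 z=1 -> covers; best now C (z=1)
Winner: C at z=1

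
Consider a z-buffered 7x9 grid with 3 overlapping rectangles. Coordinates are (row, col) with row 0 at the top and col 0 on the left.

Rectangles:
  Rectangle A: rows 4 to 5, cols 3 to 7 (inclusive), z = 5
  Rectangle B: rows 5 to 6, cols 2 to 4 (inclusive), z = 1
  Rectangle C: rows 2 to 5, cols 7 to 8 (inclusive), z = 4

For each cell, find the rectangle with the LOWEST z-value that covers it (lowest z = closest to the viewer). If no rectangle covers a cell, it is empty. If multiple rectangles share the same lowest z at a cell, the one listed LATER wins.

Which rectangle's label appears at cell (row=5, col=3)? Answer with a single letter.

Check cell (5,3):
  A: rows 4-5 cols 3-7 z=5 -> covers; best now A (z=5)
  B: rows 5-6 cols 2-4 z=1 -> covers; best now B (z=1)
  C: rows 2-5 cols 7-8 -> outside (col miss)
Winner: B at z=1

Answer: B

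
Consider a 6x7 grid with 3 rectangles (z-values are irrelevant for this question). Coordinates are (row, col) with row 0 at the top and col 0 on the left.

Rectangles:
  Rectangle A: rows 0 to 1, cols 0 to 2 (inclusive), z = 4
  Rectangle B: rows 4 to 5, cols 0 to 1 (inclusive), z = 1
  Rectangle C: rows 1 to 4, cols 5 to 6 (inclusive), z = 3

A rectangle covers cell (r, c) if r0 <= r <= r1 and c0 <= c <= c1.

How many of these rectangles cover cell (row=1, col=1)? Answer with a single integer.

Check cell (1,1):
  A: rows 0-1 cols 0-2 -> covers
  B: rows 4-5 cols 0-1 -> outside (row miss)
  C: rows 1-4 cols 5-6 -> outside (col miss)
Count covering = 1

Answer: 1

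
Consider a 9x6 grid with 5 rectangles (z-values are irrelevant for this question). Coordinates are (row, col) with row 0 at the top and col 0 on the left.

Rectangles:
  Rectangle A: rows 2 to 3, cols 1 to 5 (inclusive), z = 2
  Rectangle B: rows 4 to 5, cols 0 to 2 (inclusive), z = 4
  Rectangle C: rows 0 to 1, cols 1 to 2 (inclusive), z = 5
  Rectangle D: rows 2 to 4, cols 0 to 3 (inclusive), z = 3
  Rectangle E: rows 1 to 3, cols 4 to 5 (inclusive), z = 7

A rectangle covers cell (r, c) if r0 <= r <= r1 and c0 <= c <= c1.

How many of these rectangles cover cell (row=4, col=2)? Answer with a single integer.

Check cell (4,2):
  A: rows 2-3 cols 1-5 -> outside (row miss)
  B: rows 4-5 cols 0-2 -> covers
  C: rows 0-1 cols 1-2 -> outside (row miss)
  D: rows 2-4 cols 0-3 -> covers
  E: rows 1-3 cols 4-5 -> outside (row miss)
Count covering = 2

Answer: 2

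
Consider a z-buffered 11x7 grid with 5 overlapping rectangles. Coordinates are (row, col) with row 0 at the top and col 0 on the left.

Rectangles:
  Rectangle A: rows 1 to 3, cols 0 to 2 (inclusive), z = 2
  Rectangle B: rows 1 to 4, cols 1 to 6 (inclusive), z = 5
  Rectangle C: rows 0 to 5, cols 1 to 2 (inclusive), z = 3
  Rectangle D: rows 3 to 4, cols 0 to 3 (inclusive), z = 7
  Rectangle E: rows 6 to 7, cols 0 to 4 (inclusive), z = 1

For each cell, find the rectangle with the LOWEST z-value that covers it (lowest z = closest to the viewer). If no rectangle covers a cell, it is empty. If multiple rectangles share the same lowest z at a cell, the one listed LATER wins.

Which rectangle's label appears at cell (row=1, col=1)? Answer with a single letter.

Check cell (1,1):
  A: rows 1-3 cols 0-2 z=2 -> covers; best now A (z=2)
  B: rows 1-4 cols 1-6 z=5 -> covers; best now A (z=2)
  C: rows 0-5 cols 1-2 z=3 -> covers; best now A (z=2)
  D: rows 3-4 cols 0-3 -> outside (row miss)
  E: rows 6-7 cols 0-4 -> outside (row miss)
Winner: A at z=2

Answer: A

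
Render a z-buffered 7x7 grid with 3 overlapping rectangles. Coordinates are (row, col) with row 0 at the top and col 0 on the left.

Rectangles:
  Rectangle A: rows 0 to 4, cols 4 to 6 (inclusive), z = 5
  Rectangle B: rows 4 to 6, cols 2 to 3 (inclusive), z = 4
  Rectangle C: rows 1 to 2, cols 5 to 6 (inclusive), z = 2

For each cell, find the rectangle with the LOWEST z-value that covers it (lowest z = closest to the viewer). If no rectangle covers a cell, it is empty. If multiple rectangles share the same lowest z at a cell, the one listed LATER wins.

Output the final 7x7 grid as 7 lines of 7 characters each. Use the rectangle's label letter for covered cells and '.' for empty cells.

....AAA
....ACC
....ACC
....AAA
..BBAAA
..BB...
..BB...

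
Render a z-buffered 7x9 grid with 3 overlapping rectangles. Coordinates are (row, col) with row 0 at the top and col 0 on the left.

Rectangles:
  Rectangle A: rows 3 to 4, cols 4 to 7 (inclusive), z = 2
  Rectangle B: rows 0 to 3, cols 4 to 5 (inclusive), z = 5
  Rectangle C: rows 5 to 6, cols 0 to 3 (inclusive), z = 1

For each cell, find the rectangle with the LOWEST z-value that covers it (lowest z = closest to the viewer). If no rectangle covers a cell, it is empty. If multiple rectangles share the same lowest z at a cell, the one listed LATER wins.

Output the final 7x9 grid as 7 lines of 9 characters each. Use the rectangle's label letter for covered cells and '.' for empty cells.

....BB...
....BB...
....BB...
....AAAA.
....AAAA.
CCCC.....
CCCC.....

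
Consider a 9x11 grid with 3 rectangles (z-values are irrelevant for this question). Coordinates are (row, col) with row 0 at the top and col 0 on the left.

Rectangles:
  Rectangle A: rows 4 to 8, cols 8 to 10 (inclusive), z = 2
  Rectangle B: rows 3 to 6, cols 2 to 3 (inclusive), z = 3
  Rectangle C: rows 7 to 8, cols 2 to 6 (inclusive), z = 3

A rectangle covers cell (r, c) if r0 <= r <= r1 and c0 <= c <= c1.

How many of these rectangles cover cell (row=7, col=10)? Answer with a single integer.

Answer: 1

Derivation:
Check cell (7,10):
  A: rows 4-8 cols 8-10 -> covers
  B: rows 3-6 cols 2-3 -> outside (row miss)
  C: rows 7-8 cols 2-6 -> outside (col miss)
Count covering = 1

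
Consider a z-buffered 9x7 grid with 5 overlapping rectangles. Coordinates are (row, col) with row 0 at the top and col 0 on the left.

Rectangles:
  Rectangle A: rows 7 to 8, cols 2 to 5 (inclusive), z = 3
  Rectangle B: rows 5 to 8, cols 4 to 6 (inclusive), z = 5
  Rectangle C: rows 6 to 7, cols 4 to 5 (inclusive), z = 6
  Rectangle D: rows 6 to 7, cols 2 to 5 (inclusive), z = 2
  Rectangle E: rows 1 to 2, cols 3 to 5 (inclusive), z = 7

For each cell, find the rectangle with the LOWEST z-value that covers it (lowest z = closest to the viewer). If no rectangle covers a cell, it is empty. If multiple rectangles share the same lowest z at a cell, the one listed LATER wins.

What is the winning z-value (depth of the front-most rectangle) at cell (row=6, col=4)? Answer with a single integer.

Answer: 2

Derivation:
Check cell (6,4):
  A: rows 7-8 cols 2-5 -> outside (row miss)
  B: rows 5-8 cols 4-6 z=5 -> covers; best now B (z=5)
  C: rows 6-7 cols 4-5 z=6 -> covers; best now B (z=5)
  D: rows 6-7 cols 2-5 z=2 -> covers; best now D (z=2)
  E: rows 1-2 cols 3-5 -> outside (row miss)
Winner: D at z=2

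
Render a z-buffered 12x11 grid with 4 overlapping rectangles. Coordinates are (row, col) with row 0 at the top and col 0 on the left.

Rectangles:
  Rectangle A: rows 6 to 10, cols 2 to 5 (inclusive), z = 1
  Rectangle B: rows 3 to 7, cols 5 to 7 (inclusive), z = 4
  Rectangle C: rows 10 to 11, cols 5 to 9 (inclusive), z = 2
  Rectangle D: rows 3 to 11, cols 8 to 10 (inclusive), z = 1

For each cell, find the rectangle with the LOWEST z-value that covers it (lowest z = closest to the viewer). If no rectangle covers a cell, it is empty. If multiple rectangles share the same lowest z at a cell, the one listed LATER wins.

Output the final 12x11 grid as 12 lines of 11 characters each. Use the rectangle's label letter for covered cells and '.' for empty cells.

...........
...........
...........
.....BBBDDD
.....BBBDDD
.....BBBDDD
..AAAABBDDD
..AAAABBDDD
..AAAA..DDD
..AAAA..DDD
..AAAACCDDD
.....CCCDDD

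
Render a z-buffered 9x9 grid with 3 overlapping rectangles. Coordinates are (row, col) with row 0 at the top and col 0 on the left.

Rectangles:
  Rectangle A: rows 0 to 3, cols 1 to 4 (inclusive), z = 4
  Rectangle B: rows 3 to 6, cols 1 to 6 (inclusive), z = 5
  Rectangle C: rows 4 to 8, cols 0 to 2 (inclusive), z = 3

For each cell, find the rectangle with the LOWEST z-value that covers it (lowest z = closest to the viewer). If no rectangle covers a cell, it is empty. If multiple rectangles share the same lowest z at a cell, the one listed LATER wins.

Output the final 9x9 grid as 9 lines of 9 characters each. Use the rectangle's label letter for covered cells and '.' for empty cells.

.AAAA....
.AAAA....
.AAAA....
.AAAABB..
CCCBBBB..
CCCBBBB..
CCCBBBB..
CCC......
CCC......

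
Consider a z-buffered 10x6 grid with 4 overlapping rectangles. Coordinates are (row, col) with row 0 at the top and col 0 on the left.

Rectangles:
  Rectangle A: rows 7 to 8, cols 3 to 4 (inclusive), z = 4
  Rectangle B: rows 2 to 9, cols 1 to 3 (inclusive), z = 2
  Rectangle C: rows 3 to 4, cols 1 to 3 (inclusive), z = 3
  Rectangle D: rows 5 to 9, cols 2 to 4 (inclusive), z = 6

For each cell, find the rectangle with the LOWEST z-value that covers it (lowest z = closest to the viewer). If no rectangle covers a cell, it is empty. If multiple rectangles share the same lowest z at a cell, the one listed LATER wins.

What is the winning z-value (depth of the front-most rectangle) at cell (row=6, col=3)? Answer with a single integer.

Answer: 2

Derivation:
Check cell (6,3):
  A: rows 7-8 cols 3-4 -> outside (row miss)
  B: rows 2-9 cols 1-3 z=2 -> covers; best now B (z=2)
  C: rows 3-4 cols 1-3 -> outside (row miss)
  D: rows 5-9 cols 2-4 z=6 -> covers; best now B (z=2)
Winner: B at z=2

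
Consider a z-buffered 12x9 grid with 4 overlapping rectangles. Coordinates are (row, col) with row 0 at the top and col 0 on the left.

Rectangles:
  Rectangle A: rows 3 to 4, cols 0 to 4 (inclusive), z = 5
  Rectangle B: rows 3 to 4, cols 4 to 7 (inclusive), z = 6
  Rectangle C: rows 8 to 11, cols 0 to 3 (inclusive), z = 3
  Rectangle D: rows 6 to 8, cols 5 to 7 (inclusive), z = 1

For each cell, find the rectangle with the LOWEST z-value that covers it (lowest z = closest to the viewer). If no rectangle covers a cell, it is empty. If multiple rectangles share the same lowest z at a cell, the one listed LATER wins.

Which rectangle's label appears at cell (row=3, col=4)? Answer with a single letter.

Answer: A

Derivation:
Check cell (3,4):
  A: rows 3-4 cols 0-4 z=5 -> covers; best now A (z=5)
  B: rows 3-4 cols 4-7 z=6 -> covers; best now A (z=5)
  C: rows 8-11 cols 0-3 -> outside (row miss)
  D: rows 6-8 cols 5-7 -> outside (row miss)
Winner: A at z=5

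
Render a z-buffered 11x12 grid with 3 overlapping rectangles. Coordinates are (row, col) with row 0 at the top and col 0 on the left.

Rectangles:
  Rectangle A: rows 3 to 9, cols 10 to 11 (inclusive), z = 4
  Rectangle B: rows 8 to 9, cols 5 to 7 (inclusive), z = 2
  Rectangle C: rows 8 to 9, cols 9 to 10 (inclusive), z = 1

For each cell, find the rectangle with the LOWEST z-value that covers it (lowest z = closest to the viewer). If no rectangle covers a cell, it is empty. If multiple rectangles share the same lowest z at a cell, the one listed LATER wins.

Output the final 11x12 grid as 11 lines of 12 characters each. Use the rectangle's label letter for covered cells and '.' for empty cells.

............
............
............
..........AA
..........AA
..........AA
..........AA
..........AA
.....BBB.CCA
.....BBB.CCA
............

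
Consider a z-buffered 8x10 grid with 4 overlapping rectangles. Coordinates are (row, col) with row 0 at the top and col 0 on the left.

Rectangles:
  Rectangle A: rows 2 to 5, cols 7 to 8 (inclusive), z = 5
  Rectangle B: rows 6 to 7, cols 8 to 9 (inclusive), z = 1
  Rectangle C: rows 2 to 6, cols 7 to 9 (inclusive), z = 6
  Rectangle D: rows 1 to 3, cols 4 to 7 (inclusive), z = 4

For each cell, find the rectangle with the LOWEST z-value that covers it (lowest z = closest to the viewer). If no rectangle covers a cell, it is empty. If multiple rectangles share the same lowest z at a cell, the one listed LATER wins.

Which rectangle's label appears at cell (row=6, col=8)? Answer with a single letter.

Answer: B

Derivation:
Check cell (6,8):
  A: rows 2-5 cols 7-8 -> outside (row miss)
  B: rows 6-7 cols 8-9 z=1 -> covers; best now B (z=1)
  C: rows 2-6 cols 7-9 z=6 -> covers; best now B (z=1)
  D: rows 1-3 cols 4-7 -> outside (row miss)
Winner: B at z=1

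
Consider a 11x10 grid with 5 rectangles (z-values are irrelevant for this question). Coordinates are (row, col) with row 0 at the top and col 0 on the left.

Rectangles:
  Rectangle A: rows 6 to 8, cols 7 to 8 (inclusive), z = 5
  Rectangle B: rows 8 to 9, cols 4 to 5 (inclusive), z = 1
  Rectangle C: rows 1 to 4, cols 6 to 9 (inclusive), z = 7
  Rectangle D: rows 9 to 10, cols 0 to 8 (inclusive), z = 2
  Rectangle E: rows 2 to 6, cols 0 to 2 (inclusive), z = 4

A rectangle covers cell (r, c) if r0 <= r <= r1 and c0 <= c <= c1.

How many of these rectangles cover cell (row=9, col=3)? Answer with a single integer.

Check cell (9,3):
  A: rows 6-8 cols 7-8 -> outside (row miss)
  B: rows 8-9 cols 4-5 -> outside (col miss)
  C: rows 1-4 cols 6-9 -> outside (row miss)
  D: rows 9-10 cols 0-8 -> covers
  E: rows 2-6 cols 0-2 -> outside (row miss)
Count covering = 1

Answer: 1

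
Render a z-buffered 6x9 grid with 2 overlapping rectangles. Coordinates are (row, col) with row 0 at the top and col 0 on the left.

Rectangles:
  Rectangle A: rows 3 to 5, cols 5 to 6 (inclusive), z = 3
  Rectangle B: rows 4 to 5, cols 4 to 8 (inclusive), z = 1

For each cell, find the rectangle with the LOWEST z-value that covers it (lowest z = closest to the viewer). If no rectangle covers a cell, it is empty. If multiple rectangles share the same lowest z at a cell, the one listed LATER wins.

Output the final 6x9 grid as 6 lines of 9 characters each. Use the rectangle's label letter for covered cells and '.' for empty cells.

.........
.........
.........
.....AA..
....BBBBB
....BBBBB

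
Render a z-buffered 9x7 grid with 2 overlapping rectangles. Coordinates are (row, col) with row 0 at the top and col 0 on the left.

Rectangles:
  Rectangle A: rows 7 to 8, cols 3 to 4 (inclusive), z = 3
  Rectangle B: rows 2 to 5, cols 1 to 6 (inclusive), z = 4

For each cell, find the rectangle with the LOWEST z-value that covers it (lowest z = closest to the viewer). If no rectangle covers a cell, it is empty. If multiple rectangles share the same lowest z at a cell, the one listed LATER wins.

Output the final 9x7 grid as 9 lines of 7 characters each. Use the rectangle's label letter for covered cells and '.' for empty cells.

.......
.......
.BBBBBB
.BBBBBB
.BBBBBB
.BBBBBB
.......
...AA..
...AA..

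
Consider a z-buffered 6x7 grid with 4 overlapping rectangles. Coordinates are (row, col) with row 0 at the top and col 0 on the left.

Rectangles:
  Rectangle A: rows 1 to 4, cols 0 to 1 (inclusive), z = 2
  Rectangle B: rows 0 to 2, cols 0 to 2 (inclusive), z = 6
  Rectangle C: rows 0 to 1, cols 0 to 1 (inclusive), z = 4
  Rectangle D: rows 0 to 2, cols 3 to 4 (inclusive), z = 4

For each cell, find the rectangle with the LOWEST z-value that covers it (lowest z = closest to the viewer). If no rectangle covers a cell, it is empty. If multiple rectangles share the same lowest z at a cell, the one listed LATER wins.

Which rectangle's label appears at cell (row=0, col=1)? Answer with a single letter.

Answer: C

Derivation:
Check cell (0,1):
  A: rows 1-4 cols 0-1 -> outside (row miss)
  B: rows 0-2 cols 0-2 z=6 -> covers; best now B (z=6)
  C: rows 0-1 cols 0-1 z=4 -> covers; best now C (z=4)
  D: rows 0-2 cols 3-4 -> outside (col miss)
Winner: C at z=4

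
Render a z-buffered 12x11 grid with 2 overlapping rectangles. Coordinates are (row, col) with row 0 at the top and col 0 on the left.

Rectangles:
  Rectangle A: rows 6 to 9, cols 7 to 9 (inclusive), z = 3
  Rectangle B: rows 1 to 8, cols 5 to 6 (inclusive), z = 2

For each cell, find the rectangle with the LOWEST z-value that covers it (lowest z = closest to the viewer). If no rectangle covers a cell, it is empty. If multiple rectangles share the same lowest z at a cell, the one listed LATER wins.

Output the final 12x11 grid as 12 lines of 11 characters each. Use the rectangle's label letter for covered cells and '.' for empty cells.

...........
.....BB....
.....BB....
.....BB....
.....BB....
.....BB....
.....BBAAA.
.....BBAAA.
.....BBAAA.
.......AAA.
...........
...........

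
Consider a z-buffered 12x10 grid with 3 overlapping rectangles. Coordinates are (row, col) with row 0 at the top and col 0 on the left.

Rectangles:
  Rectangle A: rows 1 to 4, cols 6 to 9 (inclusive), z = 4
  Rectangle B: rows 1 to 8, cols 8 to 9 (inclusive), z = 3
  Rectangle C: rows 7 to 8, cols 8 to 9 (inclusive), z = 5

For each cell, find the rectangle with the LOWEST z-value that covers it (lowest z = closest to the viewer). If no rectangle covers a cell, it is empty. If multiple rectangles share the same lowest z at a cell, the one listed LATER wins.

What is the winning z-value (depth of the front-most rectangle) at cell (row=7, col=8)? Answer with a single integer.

Check cell (7,8):
  A: rows 1-4 cols 6-9 -> outside (row miss)
  B: rows 1-8 cols 8-9 z=3 -> covers; best now B (z=3)
  C: rows 7-8 cols 8-9 z=5 -> covers; best now B (z=3)
Winner: B at z=3

Answer: 3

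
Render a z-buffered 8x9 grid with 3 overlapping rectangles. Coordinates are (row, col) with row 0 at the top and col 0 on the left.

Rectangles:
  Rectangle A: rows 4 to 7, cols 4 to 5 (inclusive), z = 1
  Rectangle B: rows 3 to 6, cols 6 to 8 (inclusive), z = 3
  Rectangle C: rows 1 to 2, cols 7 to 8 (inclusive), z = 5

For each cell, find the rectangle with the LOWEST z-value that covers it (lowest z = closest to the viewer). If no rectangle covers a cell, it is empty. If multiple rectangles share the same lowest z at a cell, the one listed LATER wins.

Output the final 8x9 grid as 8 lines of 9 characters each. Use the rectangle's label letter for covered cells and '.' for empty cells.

.........
.......CC
.......CC
......BBB
....AABBB
....AABBB
....AABBB
....AA...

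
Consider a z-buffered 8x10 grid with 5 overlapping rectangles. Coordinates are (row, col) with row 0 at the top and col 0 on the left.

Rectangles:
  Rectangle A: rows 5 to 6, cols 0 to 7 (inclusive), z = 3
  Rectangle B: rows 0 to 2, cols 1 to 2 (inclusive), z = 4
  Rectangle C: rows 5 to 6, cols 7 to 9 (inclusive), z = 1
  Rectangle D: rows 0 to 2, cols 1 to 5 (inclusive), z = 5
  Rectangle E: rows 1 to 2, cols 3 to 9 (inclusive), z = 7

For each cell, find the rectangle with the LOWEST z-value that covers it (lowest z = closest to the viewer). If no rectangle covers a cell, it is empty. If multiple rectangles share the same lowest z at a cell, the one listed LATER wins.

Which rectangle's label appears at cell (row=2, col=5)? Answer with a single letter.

Answer: D

Derivation:
Check cell (2,5):
  A: rows 5-6 cols 0-7 -> outside (row miss)
  B: rows 0-2 cols 1-2 -> outside (col miss)
  C: rows 5-6 cols 7-9 -> outside (row miss)
  D: rows 0-2 cols 1-5 z=5 -> covers; best now D (z=5)
  E: rows 1-2 cols 3-9 z=7 -> covers; best now D (z=5)
Winner: D at z=5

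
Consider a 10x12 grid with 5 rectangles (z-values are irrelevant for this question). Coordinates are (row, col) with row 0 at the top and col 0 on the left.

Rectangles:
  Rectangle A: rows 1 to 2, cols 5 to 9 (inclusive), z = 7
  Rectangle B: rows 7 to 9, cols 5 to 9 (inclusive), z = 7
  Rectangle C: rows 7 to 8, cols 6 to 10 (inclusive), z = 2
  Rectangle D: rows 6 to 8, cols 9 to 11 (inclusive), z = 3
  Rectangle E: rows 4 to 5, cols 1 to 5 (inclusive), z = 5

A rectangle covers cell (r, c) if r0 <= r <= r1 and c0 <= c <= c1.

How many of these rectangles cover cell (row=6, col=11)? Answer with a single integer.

Answer: 1

Derivation:
Check cell (6,11):
  A: rows 1-2 cols 5-9 -> outside (row miss)
  B: rows 7-9 cols 5-9 -> outside (row miss)
  C: rows 7-8 cols 6-10 -> outside (row miss)
  D: rows 6-8 cols 9-11 -> covers
  E: rows 4-5 cols 1-5 -> outside (row miss)
Count covering = 1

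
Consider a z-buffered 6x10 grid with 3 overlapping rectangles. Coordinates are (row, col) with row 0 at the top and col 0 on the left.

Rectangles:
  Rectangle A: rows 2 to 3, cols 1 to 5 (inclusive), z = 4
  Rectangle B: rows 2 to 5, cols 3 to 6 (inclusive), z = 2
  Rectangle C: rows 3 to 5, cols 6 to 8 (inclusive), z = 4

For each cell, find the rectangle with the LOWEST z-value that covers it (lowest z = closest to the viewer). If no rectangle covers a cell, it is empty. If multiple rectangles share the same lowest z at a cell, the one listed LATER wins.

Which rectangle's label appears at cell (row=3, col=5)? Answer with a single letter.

Check cell (3,5):
  A: rows 2-3 cols 1-5 z=4 -> covers; best now A (z=4)
  B: rows 2-5 cols 3-6 z=2 -> covers; best now B (z=2)
  C: rows 3-5 cols 6-8 -> outside (col miss)
Winner: B at z=2

Answer: B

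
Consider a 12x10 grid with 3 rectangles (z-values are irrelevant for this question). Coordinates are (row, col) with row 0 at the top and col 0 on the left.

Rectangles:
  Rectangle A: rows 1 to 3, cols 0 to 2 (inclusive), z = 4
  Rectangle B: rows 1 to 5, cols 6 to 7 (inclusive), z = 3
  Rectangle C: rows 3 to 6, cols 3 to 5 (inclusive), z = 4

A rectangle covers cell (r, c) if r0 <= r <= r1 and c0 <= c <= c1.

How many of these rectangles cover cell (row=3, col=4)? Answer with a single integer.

Answer: 1

Derivation:
Check cell (3,4):
  A: rows 1-3 cols 0-2 -> outside (col miss)
  B: rows 1-5 cols 6-7 -> outside (col miss)
  C: rows 3-6 cols 3-5 -> covers
Count covering = 1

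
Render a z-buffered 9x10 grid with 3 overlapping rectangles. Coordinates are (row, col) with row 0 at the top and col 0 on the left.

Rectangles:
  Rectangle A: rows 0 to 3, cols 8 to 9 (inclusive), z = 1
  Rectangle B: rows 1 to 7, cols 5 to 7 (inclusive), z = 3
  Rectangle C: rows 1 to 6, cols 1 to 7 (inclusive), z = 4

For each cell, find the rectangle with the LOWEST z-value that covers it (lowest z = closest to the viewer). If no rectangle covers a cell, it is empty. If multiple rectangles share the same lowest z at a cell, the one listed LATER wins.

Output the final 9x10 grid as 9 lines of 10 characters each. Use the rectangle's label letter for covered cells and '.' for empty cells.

........AA
.CCCCBBBAA
.CCCCBBBAA
.CCCCBBBAA
.CCCCBBB..
.CCCCBBB..
.CCCCBBB..
.....BBB..
..........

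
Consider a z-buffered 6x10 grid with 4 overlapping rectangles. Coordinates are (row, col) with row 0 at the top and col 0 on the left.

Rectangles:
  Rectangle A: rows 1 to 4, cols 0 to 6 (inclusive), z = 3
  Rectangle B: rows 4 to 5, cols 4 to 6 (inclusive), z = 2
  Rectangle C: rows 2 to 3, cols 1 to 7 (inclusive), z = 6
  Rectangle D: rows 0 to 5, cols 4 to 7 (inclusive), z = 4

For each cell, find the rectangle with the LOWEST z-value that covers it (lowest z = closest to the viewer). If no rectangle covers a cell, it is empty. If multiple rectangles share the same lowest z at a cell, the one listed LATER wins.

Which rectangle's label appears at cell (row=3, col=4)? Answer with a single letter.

Answer: A

Derivation:
Check cell (3,4):
  A: rows 1-4 cols 0-6 z=3 -> covers; best now A (z=3)
  B: rows 4-5 cols 4-6 -> outside (row miss)
  C: rows 2-3 cols 1-7 z=6 -> covers; best now A (z=3)
  D: rows 0-5 cols 4-7 z=4 -> covers; best now A (z=3)
Winner: A at z=3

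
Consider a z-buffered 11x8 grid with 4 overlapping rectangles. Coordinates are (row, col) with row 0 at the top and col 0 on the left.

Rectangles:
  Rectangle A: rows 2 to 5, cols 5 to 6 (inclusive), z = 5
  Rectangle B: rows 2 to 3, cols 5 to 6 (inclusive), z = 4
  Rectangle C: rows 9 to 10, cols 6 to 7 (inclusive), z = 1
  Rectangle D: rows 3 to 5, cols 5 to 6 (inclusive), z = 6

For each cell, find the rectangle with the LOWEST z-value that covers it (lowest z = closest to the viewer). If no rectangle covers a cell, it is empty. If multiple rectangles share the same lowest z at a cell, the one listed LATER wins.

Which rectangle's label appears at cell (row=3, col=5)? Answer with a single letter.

Check cell (3,5):
  A: rows 2-5 cols 5-6 z=5 -> covers; best now A (z=5)
  B: rows 2-3 cols 5-6 z=4 -> covers; best now B (z=4)
  C: rows 9-10 cols 6-7 -> outside (row miss)
  D: rows 3-5 cols 5-6 z=6 -> covers; best now B (z=4)
Winner: B at z=4

Answer: B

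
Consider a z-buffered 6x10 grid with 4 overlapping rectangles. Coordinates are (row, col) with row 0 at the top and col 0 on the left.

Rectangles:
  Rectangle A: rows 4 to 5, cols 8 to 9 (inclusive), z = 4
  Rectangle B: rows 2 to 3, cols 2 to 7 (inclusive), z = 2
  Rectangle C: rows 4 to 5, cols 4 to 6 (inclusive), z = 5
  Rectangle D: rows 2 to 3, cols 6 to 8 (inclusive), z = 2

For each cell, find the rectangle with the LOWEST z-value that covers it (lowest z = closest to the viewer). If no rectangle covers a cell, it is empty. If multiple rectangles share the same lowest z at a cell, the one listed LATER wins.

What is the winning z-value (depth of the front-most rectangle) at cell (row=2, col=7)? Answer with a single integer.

Answer: 2

Derivation:
Check cell (2,7):
  A: rows 4-5 cols 8-9 -> outside (row miss)
  B: rows 2-3 cols 2-7 z=2 -> covers; best now B (z=2)
  C: rows 4-5 cols 4-6 -> outside (row miss)
  D: rows 2-3 cols 6-8 z=2 -> covers; best now D (z=2)
Winner: D at z=2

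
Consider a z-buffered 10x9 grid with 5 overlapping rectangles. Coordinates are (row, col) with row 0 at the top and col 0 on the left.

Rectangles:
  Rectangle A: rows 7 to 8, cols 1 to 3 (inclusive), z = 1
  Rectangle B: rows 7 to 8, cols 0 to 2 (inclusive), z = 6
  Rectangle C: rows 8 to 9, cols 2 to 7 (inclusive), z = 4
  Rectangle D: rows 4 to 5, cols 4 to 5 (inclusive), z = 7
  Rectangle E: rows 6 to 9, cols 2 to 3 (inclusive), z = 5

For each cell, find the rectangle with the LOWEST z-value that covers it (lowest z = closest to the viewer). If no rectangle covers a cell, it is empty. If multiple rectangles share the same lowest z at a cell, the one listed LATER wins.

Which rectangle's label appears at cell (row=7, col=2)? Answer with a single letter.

Check cell (7,2):
  A: rows 7-8 cols 1-3 z=1 -> covers; best now A (z=1)
  B: rows 7-8 cols 0-2 z=6 -> covers; best now A (z=1)
  C: rows 8-9 cols 2-7 -> outside (row miss)
  D: rows 4-5 cols 4-5 -> outside (row miss)
  E: rows 6-9 cols 2-3 z=5 -> covers; best now A (z=1)
Winner: A at z=1

Answer: A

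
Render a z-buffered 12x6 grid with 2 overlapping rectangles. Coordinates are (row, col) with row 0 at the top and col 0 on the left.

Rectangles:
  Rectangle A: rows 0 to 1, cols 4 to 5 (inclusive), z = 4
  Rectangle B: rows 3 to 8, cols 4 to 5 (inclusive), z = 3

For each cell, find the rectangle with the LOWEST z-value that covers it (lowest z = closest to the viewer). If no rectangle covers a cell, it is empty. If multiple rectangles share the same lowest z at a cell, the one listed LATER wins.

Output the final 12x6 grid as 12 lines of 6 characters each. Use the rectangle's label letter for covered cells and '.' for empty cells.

....AA
....AA
......
....BB
....BB
....BB
....BB
....BB
....BB
......
......
......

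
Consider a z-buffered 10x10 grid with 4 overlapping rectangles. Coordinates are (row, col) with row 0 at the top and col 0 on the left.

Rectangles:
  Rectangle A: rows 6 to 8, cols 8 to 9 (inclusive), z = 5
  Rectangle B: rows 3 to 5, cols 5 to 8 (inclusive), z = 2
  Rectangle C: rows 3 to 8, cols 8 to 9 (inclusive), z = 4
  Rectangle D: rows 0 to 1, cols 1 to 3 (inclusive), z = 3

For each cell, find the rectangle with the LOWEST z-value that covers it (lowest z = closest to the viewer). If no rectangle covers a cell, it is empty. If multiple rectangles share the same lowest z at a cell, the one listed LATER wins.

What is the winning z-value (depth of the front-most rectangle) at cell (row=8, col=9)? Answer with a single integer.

Check cell (8,9):
  A: rows 6-8 cols 8-9 z=5 -> covers; best now A (z=5)
  B: rows 3-5 cols 5-8 -> outside (row miss)
  C: rows 3-8 cols 8-9 z=4 -> covers; best now C (z=4)
  D: rows 0-1 cols 1-3 -> outside (row miss)
Winner: C at z=4

Answer: 4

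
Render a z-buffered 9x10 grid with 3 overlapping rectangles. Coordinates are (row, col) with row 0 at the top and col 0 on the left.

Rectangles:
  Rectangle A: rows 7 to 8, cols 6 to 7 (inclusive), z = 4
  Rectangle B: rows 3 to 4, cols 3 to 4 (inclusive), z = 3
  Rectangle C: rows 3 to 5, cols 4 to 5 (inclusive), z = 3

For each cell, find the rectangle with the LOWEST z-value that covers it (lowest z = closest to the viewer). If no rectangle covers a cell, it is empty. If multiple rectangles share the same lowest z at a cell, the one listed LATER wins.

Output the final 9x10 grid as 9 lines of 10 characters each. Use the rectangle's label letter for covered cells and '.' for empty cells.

..........
..........
..........
...BCC....
...BCC....
....CC....
..........
......AA..
......AA..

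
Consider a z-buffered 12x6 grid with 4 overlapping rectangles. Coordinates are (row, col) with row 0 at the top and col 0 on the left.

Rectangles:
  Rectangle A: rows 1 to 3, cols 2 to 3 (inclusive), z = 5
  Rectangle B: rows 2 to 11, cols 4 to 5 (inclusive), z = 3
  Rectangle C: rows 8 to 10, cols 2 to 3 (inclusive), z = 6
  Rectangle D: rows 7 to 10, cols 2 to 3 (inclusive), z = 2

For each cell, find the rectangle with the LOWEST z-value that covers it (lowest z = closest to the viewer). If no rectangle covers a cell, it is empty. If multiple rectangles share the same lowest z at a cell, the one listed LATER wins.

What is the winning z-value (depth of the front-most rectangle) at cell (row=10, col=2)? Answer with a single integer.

Answer: 2

Derivation:
Check cell (10,2):
  A: rows 1-3 cols 2-3 -> outside (row miss)
  B: rows 2-11 cols 4-5 -> outside (col miss)
  C: rows 8-10 cols 2-3 z=6 -> covers; best now C (z=6)
  D: rows 7-10 cols 2-3 z=2 -> covers; best now D (z=2)
Winner: D at z=2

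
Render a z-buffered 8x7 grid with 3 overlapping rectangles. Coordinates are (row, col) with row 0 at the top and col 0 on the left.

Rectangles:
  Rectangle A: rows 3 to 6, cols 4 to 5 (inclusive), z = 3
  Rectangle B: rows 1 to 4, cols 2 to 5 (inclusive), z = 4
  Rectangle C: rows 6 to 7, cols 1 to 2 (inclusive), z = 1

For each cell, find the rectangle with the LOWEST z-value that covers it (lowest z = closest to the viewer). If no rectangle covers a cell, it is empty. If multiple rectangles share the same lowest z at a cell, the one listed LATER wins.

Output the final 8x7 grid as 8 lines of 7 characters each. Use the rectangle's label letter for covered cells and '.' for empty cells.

.......
..BBBB.
..BBBB.
..BBAA.
..BBAA.
....AA.
.CC.AA.
.CC....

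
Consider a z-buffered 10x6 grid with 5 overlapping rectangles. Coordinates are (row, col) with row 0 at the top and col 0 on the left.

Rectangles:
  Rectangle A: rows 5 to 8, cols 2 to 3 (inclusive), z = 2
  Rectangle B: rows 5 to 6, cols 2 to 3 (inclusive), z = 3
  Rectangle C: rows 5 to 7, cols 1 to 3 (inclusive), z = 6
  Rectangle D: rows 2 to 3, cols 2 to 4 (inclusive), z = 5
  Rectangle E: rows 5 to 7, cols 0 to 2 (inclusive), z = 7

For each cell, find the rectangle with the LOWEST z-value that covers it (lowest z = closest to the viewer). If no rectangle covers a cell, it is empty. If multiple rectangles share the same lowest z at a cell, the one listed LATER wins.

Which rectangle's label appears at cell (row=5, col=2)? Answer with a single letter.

Answer: A

Derivation:
Check cell (5,2):
  A: rows 5-8 cols 2-3 z=2 -> covers; best now A (z=2)
  B: rows 5-6 cols 2-3 z=3 -> covers; best now A (z=2)
  C: rows 5-7 cols 1-3 z=6 -> covers; best now A (z=2)
  D: rows 2-3 cols 2-4 -> outside (row miss)
  E: rows 5-7 cols 0-2 z=7 -> covers; best now A (z=2)
Winner: A at z=2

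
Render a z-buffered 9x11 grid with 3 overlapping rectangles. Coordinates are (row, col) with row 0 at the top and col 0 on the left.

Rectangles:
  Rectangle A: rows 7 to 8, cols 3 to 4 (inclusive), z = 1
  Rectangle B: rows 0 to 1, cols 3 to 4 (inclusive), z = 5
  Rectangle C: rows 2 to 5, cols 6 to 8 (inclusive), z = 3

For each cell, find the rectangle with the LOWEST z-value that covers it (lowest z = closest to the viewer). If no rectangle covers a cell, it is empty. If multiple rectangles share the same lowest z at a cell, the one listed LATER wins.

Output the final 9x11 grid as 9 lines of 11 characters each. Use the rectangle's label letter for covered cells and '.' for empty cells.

...BB......
...BB......
......CCC..
......CCC..
......CCC..
......CCC..
...........
...AA......
...AA......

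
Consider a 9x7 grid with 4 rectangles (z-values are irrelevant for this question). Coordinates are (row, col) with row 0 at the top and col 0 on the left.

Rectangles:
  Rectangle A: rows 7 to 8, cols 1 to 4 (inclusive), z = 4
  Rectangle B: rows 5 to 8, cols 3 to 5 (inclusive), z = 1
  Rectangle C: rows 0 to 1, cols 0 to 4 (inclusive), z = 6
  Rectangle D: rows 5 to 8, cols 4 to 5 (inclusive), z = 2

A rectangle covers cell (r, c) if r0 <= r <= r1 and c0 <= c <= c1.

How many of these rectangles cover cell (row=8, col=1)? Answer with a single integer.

Check cell (8,1):
  A: rows 7-8 cols 1-4 -> covers
  B: rows 5-8 cols 3-5 -> outside (col miss)
  C: rows 0-1 cols 0-4 -> outside (row miss)
  D: rows 5-8 cols 4-5 -> outside (col miss)
Count covering = 1

Answer: 1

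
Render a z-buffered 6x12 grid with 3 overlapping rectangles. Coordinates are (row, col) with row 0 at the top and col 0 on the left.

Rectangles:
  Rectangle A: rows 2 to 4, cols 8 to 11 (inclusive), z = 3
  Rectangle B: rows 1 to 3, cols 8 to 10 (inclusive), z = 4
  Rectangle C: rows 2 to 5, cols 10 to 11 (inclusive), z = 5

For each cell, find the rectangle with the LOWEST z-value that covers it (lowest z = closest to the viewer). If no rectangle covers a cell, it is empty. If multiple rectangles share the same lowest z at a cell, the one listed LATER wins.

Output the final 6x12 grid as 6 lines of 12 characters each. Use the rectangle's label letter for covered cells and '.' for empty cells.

............
........BBB.
........AAAA
........AAAA
........AAAA
..........CC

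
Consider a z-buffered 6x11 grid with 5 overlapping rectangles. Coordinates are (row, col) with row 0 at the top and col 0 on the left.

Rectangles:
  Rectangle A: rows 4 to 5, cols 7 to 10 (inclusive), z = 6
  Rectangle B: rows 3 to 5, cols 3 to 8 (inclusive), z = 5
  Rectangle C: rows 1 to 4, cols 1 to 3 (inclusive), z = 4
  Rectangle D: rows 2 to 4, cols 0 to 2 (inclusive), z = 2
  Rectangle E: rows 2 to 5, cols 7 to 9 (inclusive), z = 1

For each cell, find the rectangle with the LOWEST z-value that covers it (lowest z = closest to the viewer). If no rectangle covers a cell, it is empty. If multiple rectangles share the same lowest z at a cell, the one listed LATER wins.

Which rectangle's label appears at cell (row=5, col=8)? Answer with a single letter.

Check cell (5,8):
  A: rows 4-5 cols 7-10 z=6 -> covers; best now A (z=6)
  B: rows 3-5 cols 3-8 z=5 -> covers; best now B (z=5)
  C: rows 1-4 cols 1-3 -> outside (row miss)
  D: rows 2-4 cols 0-2 -> outside (row miss)
  E: rows 2-5 cols 7-9 z=1 -> covers; best now E (z=1)
Winner: E at z=1

Answer: E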